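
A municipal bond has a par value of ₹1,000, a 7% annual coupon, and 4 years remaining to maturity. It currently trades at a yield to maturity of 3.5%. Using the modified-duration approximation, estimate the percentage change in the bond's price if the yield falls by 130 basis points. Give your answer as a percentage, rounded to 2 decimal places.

+4.58%

Periodic yield y = 0.035. Modified duration first:
  t   CF        PV=CF/(1+0.035)^t    t·PV
  1        70.00        67.6329        67.6329
  2        70.00        65.3457       130.6915
  3        70.00        63.1360       189.4080
  4     1,070.00       932.4432     3,729.7727
  Σ                  1,128.5578     4,117.5051
P = 1,128.5578; D_Mac = 3.64847 yrs; D_mod = 3.64847/(1+0.035) = 3.52509 yrs.
ΔP/P ≈ -D_mod · Δy = -3.52509 × (-0.013) = +0.045826 = +4.5826%.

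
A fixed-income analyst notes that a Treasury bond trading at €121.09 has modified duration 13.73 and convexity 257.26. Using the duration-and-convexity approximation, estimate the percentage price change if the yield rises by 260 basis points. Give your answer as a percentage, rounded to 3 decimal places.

-27.003%

Duration effect: -D_mod·Δy = -13.73 × (+0.026) = -0.356980
Convexity effect: ½·C·(Δy)² = 0.5 × 257.26 × (0.026)² = +0.08695388
ΔP/P ≈ -0.356980 + 0.08695388 = -0.27002612
= -27.002612%.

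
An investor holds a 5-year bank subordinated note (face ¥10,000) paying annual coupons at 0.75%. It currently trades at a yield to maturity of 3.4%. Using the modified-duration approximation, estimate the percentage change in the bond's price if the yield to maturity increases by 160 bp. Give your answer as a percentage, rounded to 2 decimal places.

-7.61%

Periodic yield y = 0.034. Modified duration first:
  t   CF        PV=CF/(1+0.034)^t    t·PV
  1        75.00        72.5338        72.5338
  2        75.00        70.1488       140.2976
  3        75.00        67.8422       203.5265
  4        75.00        65.6114       262.4455
  5    10,075.00     8,523.9788    42,619.8940
  Σ                  8,800.1150    43,298.6974
P = 8,800.1150; D_Mac = 4.92024 yrs; D_mod = 4.92024/(1+0.034) = 4.75845 yrs.
ΔP/P ≈ -D_mod · Δy = -4.75845 × (+0.016) = -0.076135 = -7.6135%.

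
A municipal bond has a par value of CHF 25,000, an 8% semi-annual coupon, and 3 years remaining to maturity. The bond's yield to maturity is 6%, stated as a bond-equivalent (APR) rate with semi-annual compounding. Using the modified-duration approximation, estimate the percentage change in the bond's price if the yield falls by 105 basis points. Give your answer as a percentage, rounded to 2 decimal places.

Periodic yield y = 0.03. Modified duration first:
  t   CF        PV=CF/(1+0.03)^t    t·PV
  1     1,000.00       970.8738       970.8738
  2     1,000.00       942.5959     1,885.1918
  3     1,000.00       915.1417     2,745.4250
  4     1,000.00       888.4870     3,553.9482
  5     1,000.00       862.6088     4,313.0439
  6    26,000.00    21,774.5907   130,647.5440
  Σ                 26,354.2979   144,116.0267
P = 26,354.2979; D_Mac = 5.46841 half-year periods = 2.73420 yrs; D_mod = 2.73420/(1+0.03) = 2.65457 yrs.
ΔP/P ≈ -D_mod · Δy = -2.65457 × (-0.0105) = +0.027873 = +2.7873%.

+2.79%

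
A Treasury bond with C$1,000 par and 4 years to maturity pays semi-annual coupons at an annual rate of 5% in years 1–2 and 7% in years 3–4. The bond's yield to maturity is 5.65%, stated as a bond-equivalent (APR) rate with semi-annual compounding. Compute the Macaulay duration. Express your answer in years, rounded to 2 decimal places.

3.66 years

Periodic yield y = 0.02825. Discount each cash flow and weight by its period:
  t   CF        PV=CF/(1+0.02825)^t    t·PV
  1        25.00        24.3132        24.3132
  2        25.00        23.6452        47.2904
  3        25.00        22.9956        68.9867
  4        25.00        22.3638        89.4551
  5        35.00        30.4491       152.2455
  6        35.00        29.6125       177.6753
  7        35.00        28.7990       201.5928
  8     1,035.00       828.2293     6,625.8346
  Σ                  1,010.4076     7,387.3935
Price P = Σ PV = 1,010.4076.
Macaulay duration = Σ(t·PV) / P = 7,387.3935 / 1,010.4076 = 7.31130 half-year periods.
In years: 7.31130 / 2 = 3.65565 years.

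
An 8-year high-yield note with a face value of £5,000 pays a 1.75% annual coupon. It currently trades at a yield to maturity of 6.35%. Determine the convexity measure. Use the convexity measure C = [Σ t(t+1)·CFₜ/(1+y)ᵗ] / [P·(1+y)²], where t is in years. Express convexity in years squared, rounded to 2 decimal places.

With y = 0.0635:
  t   CF        PV=CF/(1+0.0635)^t    t·PV        t(t+1)·PV
  1        87.50        82.2755        82.2755         164.5510
  2        87.50        77.3630       154.7259         464.1777
  3        87.50        72.7437       218.2312         872.9248
  4        87.50        68.4003       273.6012       1,368.0062
  5        87.50        64.3162       321.5812       1,929.4869
  6        87.50        60.4760       362.8560       2,539.9922
  7        87.50        56.8651       398.0555       3,184.4440
  8     5,087.50     3,108.8836    24,871.0692     223,839.6225
  Σ                  3,591.3235    26,682.3957     234,363.2054
P = 3,591.3235.
Convexity = Σ t(t+1)·PV / [P·(1+y)²] = 234,363.2054 / (3,591.3235 × 1.131032) = 57.69789.

57.70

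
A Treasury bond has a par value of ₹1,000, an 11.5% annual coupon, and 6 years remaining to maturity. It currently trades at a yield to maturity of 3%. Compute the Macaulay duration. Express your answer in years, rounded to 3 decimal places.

Periodic yield y = 0.03. Discount each cash flow and weight by its year:
  t   CF        PV=CF/(1+0.03)^t    t·PV
  1       115.00       111.6505       111.6505
  2       115.00       108.3985       216.7971
  3       115.00       105.2413       315.7239
  4       115.00       102.1760       408.7040
  5       115.00        99.2000       496.0001
  6     1,115.00       933.7949     5,602.7697
  Σ                  1,460.4613     7,151.6452
Price P = Σ PV = 1,460.4613.
Macaulay duration = Σ(t·PV) / P = 7,151.6452 / 1,460.4613 = 4.89684 years.

4.897 years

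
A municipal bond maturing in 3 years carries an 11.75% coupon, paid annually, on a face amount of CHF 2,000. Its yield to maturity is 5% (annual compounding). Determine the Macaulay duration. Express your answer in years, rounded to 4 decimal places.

2.7209 years

Periodic yield y = 0.05. Discount each cash flow and weight by its year:
  t   CF        PV=CF/(1+0.05)^t    t·PV
  1       235.00       223.8095       223.8095
  2       235.00       213.1519       426.3039
  3     2,235.00     1,930.6770     5,792.0311
  Σ                  2,367.6385     6,442.1445
Price P = Σ PV = 2,367.6385.
Macaulay duration = Σ(t·PV) / P = 6,442.1445 / 2,367.6385 = 2.72092 years.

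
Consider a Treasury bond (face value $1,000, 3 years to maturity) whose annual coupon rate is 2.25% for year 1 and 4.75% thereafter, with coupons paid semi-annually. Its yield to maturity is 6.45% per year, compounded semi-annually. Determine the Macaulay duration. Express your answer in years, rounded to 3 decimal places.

Periodic yield y = 0.03225. Discount each cash flow and weight by its period:
  t   CF        PV=CF/(1+0.03225)^t    t·PV
  1        11.25        10.8985        10.8985
  2        11.25        10.5580        21.1161
  3        23.75        21.5928        64.7784
  4        23.75        20.9182        83.6727
  5        23.75        20.2647       101.3233
  6     1,023.75       846.2225     5,077.3350
  Σ                    930.4547     5,359.1239
Price P = Σ PV = 930.4547.
Macaulay duration = Σ(t·PV) / P = 5,359.1239 / 930.4547 = 5.75968 half-year periods.
In years: 5.75968 / 2 = 2.87984 years.

2.880 years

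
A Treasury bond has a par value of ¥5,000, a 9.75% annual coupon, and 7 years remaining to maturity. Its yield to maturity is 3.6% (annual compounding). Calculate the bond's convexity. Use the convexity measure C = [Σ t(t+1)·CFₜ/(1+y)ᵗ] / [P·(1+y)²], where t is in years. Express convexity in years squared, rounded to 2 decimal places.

38.78

With y = 0.036:
  t   CF        PV=CF/(1+0.036)^t    t·PV        t(t+1)·PV
  1       487.50       470.5598       470.5598         941.1197
  2       487.50       454.2083       908.4167       2,725.2501
  3       487.50       438.4250     1,315.2751       5,261.1005
  4       487.50       423.1902     1,692.7608       8,463.8039
  5       487.50       408.4847     2,042.4237      12,254.5424
  6       487.50       394.2903     2,365.7418      16,560.1924
  7     5,487.50     4,284.0669    29,988.4684     239,907.7471
  Σ                  6,873.2254    38,783.6463     286,113.7561
P = 6,873.2254.
Convexity = Σ t(t+1)·PV / [P·(1+y)²] = 286,113.7561 / (6,873.2254 × 1.073296) = 38.78454.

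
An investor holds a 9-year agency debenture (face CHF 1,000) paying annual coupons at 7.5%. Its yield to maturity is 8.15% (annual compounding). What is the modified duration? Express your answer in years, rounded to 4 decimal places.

6.2949 years

Periodic yield y = 0.0815. First find Macaulay duration:
  t   CF        PV=CF/(1+0.0815)^t    t·PV
  1        75.00        69.3481        69.3481
  2        75.00        64.1222       128.2443
  3        75.00        59.2900       177.8701
  4        75.00        54.8220       219.2881
  5        75.00        50.6907       253.4537
  6        75.00        46.8708       281.2246
  7        75.00        43.3387       303.3707
  8        75.00        40.0727       320.5819
  9     1,075.00       531.0920     4,779.8279
  Σ                    959.6473     6,533.2096
P = 959.6473; Macaulay duration = 6,533.2096 / 959.6473 = 6.80793 years.
Modified duration = D_Mac / (1 + y) = 6.80793 / 1.0815 = 6.29489 years.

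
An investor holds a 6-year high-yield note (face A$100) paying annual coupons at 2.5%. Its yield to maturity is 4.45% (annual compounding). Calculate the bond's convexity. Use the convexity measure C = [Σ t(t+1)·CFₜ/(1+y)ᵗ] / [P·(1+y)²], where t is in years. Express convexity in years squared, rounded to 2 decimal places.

35.29

With y = 0.0445:
  t   CF        PV=CF/(1+0.0445)^t    t·PV        t(t+1)·PV
  1         2.50         2.3935         2.3935           4.7870
  2         2.50         2.2915         4.5830          13.7491
  3         2.50         2.1939         6.5817          26.3267
  4         2.50         2.1004         8.4017          42.0084
  5         2.50         2.0109        10.0547          60.3280
  6       102.50        78.9357       473.6139       3,315.2974
  Σ                     89.9259       505.6285       3,462.4966
P = 89.9259.
Convexity = Σ t(t+1)·PV / [P·(1+y)²] = 3,462.4966 / (89.9259 × 1.090980) = 35.29293.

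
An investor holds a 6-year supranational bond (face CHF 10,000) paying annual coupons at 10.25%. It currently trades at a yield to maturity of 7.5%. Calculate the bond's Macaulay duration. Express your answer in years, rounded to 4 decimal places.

4.8451 years

Periodic yield y = 0.075. Discount each cash flow and weight by its year:
  t   CF        PV=CF/(1+0.075)^t    t·PV
  1     1,025.00       953.4884       953.4884
  2     1,025.00       886.9659     1,773.9319
  3     1,025.00       825.0846     2,475.2538
  4     1,025.00       767.5205     3,070.0822
  5     1,025.00       713.9726     3,569.8630
  6    11,025.00     7,143.7757    42,862.6544
  Σ                 11,290.8078    54,705.2736
Price P = Σ PV = 11,290.8078.
Macaulay duration = Σ(t·PV) / P = 54,705.2736 / 11,290.8078 = 4.84512 years.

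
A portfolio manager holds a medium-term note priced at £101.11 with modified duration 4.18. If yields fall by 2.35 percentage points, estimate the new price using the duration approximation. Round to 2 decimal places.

£111.04

Duration approximation: ΔP/P ≈ -D_mod · Δy = -4.18 × (-0.0235) = +0.098230.
New price ≈ 101.11 × (1 + 0.098230) = 111.0420353.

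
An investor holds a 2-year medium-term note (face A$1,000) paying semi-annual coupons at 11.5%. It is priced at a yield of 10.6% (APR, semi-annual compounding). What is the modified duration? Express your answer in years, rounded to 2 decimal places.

1.75 years

Periodic yield y = 0.053. First find Macaulay duration:
  t   CF        PV=CF/(1+0.053)^t    t·PV
  1        57.50        54.6059        54.6059
  2        57.50        51.8574       103.7149
  3        57.50        49.2473       147.7420
  4     1,057.50       860.1355     3,440.5421
  Σ                  1,015.8462     3,746.6049
P = 1,015.8462; Macaulay duration = 3,746.6049 / 1,015.8462 = 3.68816 half-year periods = 1.84408 years.
Modified duration = D_Mac / (1 + y) = 1.84408 / 1.053 = 1.75126 years.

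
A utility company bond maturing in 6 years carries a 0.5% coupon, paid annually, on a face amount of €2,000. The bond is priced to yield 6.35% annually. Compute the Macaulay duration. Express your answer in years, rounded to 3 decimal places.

Periodic yield y = 0.0635. Discount each cash flow and weight by its year:
  t   CF        PV=CF/(1+0.0635)^t    t·PV
  1        10.00         9.4029         9.4029
  2        10.00         8.8415        17.6830
  3        10.00         8.3136        24.9407
  4        10.00         7.8172        31.2687
  5        10.00         7.3504        36.7521
  6     2,010.00     1,389.2202     8,335.3212
  Σ                  1,430.9458     8,455.3687
Price P = Σ PV = 1,430.9458.
Macaulay duration = Σ(t·PV) / P = 8,455.3687 / 1,430.9458 = 5.90894 years.

5.909 years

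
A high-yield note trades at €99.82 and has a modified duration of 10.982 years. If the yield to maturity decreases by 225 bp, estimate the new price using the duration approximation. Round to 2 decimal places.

Duration approximation: ΔP/P ≈ -D_mod · Δy = -10.982 × (-0.0225) = +0.247095.
New price ≈ 99.82 × (1 + 0.247095) = 124.4850229.

€124.49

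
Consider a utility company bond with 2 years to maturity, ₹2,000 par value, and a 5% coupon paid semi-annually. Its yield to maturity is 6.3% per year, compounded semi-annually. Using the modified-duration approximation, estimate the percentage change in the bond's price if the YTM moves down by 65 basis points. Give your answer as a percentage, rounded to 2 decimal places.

+1.21%

Periodic yield y = 0.0315. Modified duration first:
  t   CF        PV=CF/(1+0.0315)^t    t·PV
  1        50.00        48.4731        48.4731
  2        50.00        46.9928        93.9856
  3        50.00        45.5578       136.6733
  4     2,050.00     1,810.8269     7,243.3075
  Σ                  1,951.8506     7,522.4395
P = 1,951.8506; D_Mac = 3.85400 half-year periods = 1.92700 yrs; D_mod = 1.92700/(1+0.0315) = 1.86816 yrs.
ΔP/P ≈ -D_mod · Δy = -1.86816 × (-0.0065) = +0.012143 = +1.2143%.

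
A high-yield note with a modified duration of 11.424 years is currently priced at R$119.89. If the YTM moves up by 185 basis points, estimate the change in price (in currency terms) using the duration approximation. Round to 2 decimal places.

Duration approximation: ΔP/P ≈ -D_mod · Δy = -11.424 × (+0.0185) = -0.211344.
ΔP ≈ 119.89 × (-0.211344) = -25.33803216.

-R$25.34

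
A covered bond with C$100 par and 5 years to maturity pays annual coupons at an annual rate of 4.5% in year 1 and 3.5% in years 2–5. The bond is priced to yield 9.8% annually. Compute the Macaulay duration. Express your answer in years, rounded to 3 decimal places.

Periodic yield y = 0.098. Discount each cash flow and weight by its year:
  t   CF        PV=CF/(1+0.098)^t    t·PV
  1         4.50         4.0984         4.0984
  2         3.50         2.9031         5.8062
  3         3.50         2.6440         7.9320
  4         3.50         2.4080         9.6320
  5       103.50        64.8528       324.2639
  Σ                     76.9063       351.7326
Price P = Σ PV = 76.9063.
Macaulay duration = Σ(t·PV) / P = 351.7326 / 76.9063 = 4.57352 years.

4.574 years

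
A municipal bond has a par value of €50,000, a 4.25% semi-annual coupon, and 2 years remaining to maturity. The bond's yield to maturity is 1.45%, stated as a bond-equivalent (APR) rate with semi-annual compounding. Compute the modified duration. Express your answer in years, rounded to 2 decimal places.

Periodic yield y = 0.00725. First find Macaulay duration:
  t   CF        PV=CF/(1+0.00725)^t    t·PV
  1     1,062.50     1,054.8523     1,054.8523
  2     1,062.50     1,047.2597     2,094.5194
  3     1,062.50     1,039.7217     3,119.1651
  4    51,062.50    49,608.1429   198,432.5717
  Σ                 52,749.9766   204,701.1085
P = 52,749.9766; Macaulay duration = 204,701.1085 / 52,749.9766 = 3.88059 half-year periods = 1.94030 years.
Modified duration = D_Mac / (1 + y) = 1.94030 / 1.00725 = 1.92633 years.

1.93 years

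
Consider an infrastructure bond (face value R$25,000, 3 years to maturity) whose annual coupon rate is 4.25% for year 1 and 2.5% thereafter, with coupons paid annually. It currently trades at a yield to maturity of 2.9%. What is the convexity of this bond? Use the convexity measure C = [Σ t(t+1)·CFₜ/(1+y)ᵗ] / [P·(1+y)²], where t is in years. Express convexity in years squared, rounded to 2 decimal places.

With y = 0.029:
  t   CF        PV=CF/(1+0.029)^t    t·PV        t(t+1)·PV
  1     1,062.50     1,032.5559     1,032.5559       2,065.1118
  2       625.00       590.2680     1,180.5361       3,541.6082
  3    25,625.00    23,518.9403    70,556.8209     282,227.2836
  Σ                 25,141.7642    72,769.9129     287,834.0036
P = 25,141.7642.
Convexity = Σ t(t+1)·PV / [P·(1+y)²] = 287,834.0036 / (25,141.7642 × 1.058841) = 10.81224.

10.81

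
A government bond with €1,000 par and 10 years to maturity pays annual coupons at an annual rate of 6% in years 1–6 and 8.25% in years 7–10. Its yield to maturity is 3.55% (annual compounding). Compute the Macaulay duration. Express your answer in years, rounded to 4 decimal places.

8.0427 years

Periodic yield y = 0.0355. Discount each cash flow and weight by its year:
  t   CF        PV=CF/(1+0.0355)^t    t·PV
  1        60.00        57.9430        57.9430
  2        60.00        55.9566       111.9131
  3        60.00        54.0382       162.1146
  4        60.00        52.1856       208.7425
  5        60.00        50.3965       251.9827
  6        60.00        48.6688       292.0128
  7        82.50        64.6254       452.3778
  8        82.50        62.4098       499.2788
  9        82.50        60.2703       542.4323
  10    1,082.50       763.7072     7,637.0718
  Σ                  1,270.2014    10,215.8694
Price P = Σ PV = 1,270.2014.
Macaulay duration = Σ(t·PV) / P = 10,215.8694 / 1,270.2014 = 8.04272 years.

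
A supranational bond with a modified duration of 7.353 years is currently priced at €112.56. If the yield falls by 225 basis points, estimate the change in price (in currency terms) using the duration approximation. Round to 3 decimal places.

Duration approximation: ΔP/P ≈ -D_mod · Δy = -7.353 × (-0.0225) = +0.1654425.
ΔP ≈ 112.56 × (+0.1654425) = +18.6222078.

+€18.622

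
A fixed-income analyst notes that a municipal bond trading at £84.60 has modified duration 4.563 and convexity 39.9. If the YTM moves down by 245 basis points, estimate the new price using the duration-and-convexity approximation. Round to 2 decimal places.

Duration effect: -D_mod·Δy = -4.563 × (-0.0245) = +0.1117935
Convexity effect: ½·C·(Δy)² = 0.5 × 39.9 × (-0.0245)² = +0.0119749875
ΔP/P ≈ +0.1117935 + 0.0119749875 = +0.1237684875
New price ≈ 84.60 × (1 + 0.1237684875) = 95.0708140425.

£95.07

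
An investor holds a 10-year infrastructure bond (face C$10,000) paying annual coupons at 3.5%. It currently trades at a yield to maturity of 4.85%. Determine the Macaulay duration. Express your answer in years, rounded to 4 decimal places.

Periodic yield y = 0.0485. Discount each cash flow and weight by its year:
  t   CF        PV=CF/(1+0.0485)^t    t·PV
  1       350.00       333.8102       333.8102
  2       350.00       318.3693       636.7386
  3       350.00       303.6426       910.9279
  4       350.00       289.5972     1,158.3887
  5       350.00       276.2014     1,381.0070
  6       350.00       263.4253     1,580.5516
  7       350.00       251.2401     1,758.6809
  8       350.00       239.6186     1,916.9490
  9       350.00       228.5347     2,056.8122
  10   10,350.00     6,445.4909    64,454.9093
  Σ                  8,949.9303    76,188.7753
Price P = Σ PV = 8,949.9303.
Macaulay duration = Σ(t·PV) / P = 76,188.7753 / 8,949.9303 = 8.51278 years.

8.5128 years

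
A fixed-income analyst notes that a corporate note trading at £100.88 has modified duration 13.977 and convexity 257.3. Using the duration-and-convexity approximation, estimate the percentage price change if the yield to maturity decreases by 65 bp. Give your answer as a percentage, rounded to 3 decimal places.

Duration effect: -D_mod·Δy = -13.977 × (-0.0065) = +0.0908505
Convexity effect: ½·C·(Δy)² = 0.5 × 257.3 × (-0.0065)² = +0.0054354625
ΔP/P ≈ +0.0908505 + 0.0054354625 = +0.0962859625
= +9.62859625%.

+9.629%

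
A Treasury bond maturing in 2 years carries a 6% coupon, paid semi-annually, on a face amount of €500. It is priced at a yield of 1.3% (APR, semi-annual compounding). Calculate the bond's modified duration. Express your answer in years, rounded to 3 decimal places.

1.906 years

Periodic yield y = 0.0065. First find Macaulay duration:
  t   CF        PV=CF/(1+0.0065)^t    t·PV
  1        15.00        14.9031        14.9031
  2        15.00        14.8069        29.6138
  3        15.00        14.7113        44.1338
  4       515.00       501.8248     2,007.2992
  Σ                    546.2461     2,095.9498
P = 546.2461; Macaulay duration = 2,095.9498 / 546.2461 = 3.83701 half-year periods = 1.91850 years.
Modified duration = D_Mac / (1 + y) = 1.91850 / 1.0065 = 1.90611 years.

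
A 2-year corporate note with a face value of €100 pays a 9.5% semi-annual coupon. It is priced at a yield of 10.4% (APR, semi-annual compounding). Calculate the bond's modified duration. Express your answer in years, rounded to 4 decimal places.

1.7746 years

Periodic yield y = 0.052. First find Macaulay duration:
  t   CF        PV=CF/(1+0.052)^t    t·PV
  1         4.75         4.5152         4.5152
  2         4.75         4.2920         8.5840
  3         4.75         4.0799        12.2396
  4       104.75        85.5246       342.0984
  Σ                     98.4117       367.4373
P = 98.4117; Macaulay duration = 367.4373 / 98.4117 = 3.73367 half-year periods = 1.86684 years.
Modified duration = D_Mac / (1 + y) = 1.86684 / 1.052 = 1.77456 years.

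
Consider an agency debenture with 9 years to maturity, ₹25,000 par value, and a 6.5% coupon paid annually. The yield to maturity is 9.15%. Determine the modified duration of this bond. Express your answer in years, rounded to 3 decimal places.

Periodic yield y = 0.0915. First find Macaulay duration:
  t   CF        PV=CF/(1+0.0915)^t    t·PV
  1     1,625.00     1,488.7769     1,488.7769
  2     1,625.00     1,363.9734     2,727.9467
  3     1,625.00     1,249.6320     3,748.8961
  4     1,625.00     1,144.8759     4,579.5035
  5     1,625.00     1,048.9014     5,244.5070
  6     1,625.00       960.9724     5,765.8345
  7     1,625.00       880.4145     6,162.9015
  8     1,625.00       806.6097     6,452.8777
  9    26,625.00    12,108.0988   108,972.8892
  Σ                 21,052.2550   145,144.1331
P = 21,052.2550; Macaulay duration = 145,144.1331 / 21,052.2550 = 6.89447 years.
Modified duration = D_Mac / (1 + y) = 6.89447 / 1.0915 = 6.31651 years.

6.317 years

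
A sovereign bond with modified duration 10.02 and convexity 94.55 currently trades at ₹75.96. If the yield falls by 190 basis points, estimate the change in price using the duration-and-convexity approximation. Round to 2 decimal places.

Duration effect: -D_mod·Δy = -10.02 × (-0.019) = +0.190380
Convexity effect: ½·C·(Δy)² = 0.5 × 94.55 × (-0.019)² = +0.017066275
ΔP/P ≈ +0.190380 + 0.017066275 = +0.207446275
ΔP ≈ 75.96 × (+0.207446275) = +15.757619049.

+₹15.76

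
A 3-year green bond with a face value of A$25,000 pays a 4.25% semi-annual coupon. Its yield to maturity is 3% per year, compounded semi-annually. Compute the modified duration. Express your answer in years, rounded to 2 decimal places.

2.81 years

Periodic yield y = 0.015. First find Macaulay duration:
  t   CF        PV=CF/(1+0.015)^t    t·PV
  1       531.25       523.3990       523.3990
  2       531.25       515.6641     1,031.3281
  3       531.25       508.0434     1,524.1302
  4       531.25       500.5354     2,002.1415
  5       531.25       493.1383     2,465.6915
  6    25,531.25    23,349.4054   140,096.4321
  Σ                 25,890.1855   147,643.1224
P = 25,890.1855; Macaulay duration = 147,643.1224 / 25,890.1855 = 5.70267 half-year periods = 2.85133 years.
Modified duration = D_Mac / (1 + y) = 2.85133 / 1.015 = 2.80920 years.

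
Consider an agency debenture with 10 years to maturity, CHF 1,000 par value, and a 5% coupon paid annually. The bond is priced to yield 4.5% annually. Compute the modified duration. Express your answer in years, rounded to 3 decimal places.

7.799 years

Periodic yield y = 0.045. First find Macaulay duration:
  t   CF        PV=CF/(1+0.045)^t    t·PV
  1        50.00        47.8469        47.8469
  2        50.00        45.7865        91.5730
  3        50.00        43.8148       131.4445
  4        50.00        41.9281       167.7123
  5        50.00        40.1226       200.6128
  6        50.00        38.3948       230.3687
  7        50.00        36.7414       257.1900
  8        50.00        35.1593       281.2741
  9        50.00        33.6452       302.8070
  10    1,050.00       676.1241     6,761.2407
  Σ                  1,039.5636     8,472.0698
P = 1,039.5636; Macaulay duration = 8,472.0698 / 1,039.5636 = 8.14964 years.
Modified duration = D_Mac / (1 + y) = 8.14964 / 1.045 = 7.79870 years.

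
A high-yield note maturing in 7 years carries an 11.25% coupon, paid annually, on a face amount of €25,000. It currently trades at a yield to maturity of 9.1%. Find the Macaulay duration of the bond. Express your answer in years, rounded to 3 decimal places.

5.296 years

Periodic yield y = 0.091. Discount each cash flow and weight by its year:
  t   CF        PV=CF/(1+0.091)^t    t·PV
  1     2,812.50     2,577.9102     2,577.9102
  2     2,812.50     2,362.8874     4,725.7748
  3     2,812.50     2,165.7997     6,497.3990
  4     2,812.50     1,985.1509     7,940.6037
  5     2,812.50     1,819.5700     9,097.8502
  6     2,812.50     1,667.8002    10,006.8013
  7    27,812.50    15,117.0404   105,819.2829
  Σ                 27,696.1588   146,665.6221
Price P = Σ PV = 27,696.1588.
Macaulay duration = Σ(t·PV) / P = 146,665.6221 / 27,696.1588 = 5.29552 years.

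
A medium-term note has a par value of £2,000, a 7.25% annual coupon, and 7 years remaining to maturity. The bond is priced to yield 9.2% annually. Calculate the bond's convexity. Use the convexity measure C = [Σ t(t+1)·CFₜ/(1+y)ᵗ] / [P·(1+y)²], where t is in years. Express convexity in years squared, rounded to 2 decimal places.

With y = 0.092:
  t   CF        PV=CF/(1+0.092)^t    t·PV        t(t+1)·PV
  1       145.00       132.7839       132.7839         265.5678
  2       145.00       121.5970       243.1939         729.5818
  3       145.00       111.3525       334.0576       1,336.2304
  4       145.00       101.9712       407.8847       2,039.4236
  5       145.00        93.3802       466.9010       2,801.4061
  6       145.00        85.5130       513.0780       3,591.5462
  7     2,145.00     1,158.4274     8,108.9919      64,871.9354
  Σ                  1,805.0252    10,206.8911      75,635.6912
P = 1,805.0252.
Convexity = Σ t(t+1)·PV / [P·(1+y)²] = 75,635.6912 / (1,805.0252 × 1.192464) = 35.13972.

35.14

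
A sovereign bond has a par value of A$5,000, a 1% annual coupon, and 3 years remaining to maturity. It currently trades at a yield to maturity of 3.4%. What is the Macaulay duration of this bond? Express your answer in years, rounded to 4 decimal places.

2.9692 years

Periodic yield y = 0.034. Discount each cash flow and weight by its year:
  t   CF        PV=CF/(1+0.034)^t    t·PV
  1        50.00        48.3559        48.3559
  2        50.00        46.7659        93.5317
  3     5,050.00     4,568.0386    13,704.1157
  Σ                  4,663.1603    13,846.0033
Price P = Σ PV = 4,663.1603.
Macaulay duration = Σ(t·PV) / P = 13,846.0033 / 4,663.1603 = 2.96923 years.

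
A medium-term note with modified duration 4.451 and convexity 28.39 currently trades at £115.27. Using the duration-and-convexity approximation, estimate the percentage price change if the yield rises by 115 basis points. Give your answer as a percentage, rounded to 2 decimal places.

Duration effect: -D_mod·Δy = -4.451 × (+0.0115) = -0.0511865
Convexity effect: ½·C·(Δy)² = 0.5 × 28.39 × (0.0115)² = +0.00187728875
ΔP/P ≈ -0.0511865 + 0.00187728875 = -0.04930921125
= -4.930921125%.

-4.93%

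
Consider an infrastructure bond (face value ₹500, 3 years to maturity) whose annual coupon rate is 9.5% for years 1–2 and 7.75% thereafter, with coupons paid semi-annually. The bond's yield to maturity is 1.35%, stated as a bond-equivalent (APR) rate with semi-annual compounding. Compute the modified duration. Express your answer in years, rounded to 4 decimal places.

Periodic yield y = 0.00675. First find Macaulay duration:
  t   CF        PV=CF/(1+0.00675)^t    t·PV
  1       23.750        23.5908        23.5908
  2       23.750        23.4326        46.8652
  3       23.750        23.2755        69.8264
  4       23.750        23.1194        92.4777
  5       19.375        18.7341        93.6706
  6      519.375       498.8284     2,992.9707
  Σ                    610.9808     3,319.4014
P = 610.9808; Macaulay duration = 3,319.4014 / 610.9808 = 5.43291 half-year periods = 2.71645 years.
Modified duration = D_Mac / (1 + y) = 2.71645 / 1.00675 = 2.69824 years.

2.6982 years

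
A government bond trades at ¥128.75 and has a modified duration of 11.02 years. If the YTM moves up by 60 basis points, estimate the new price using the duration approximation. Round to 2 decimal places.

Duration approximation: ΔP/P ≈ -D_mod · Δy = -11.02 × (+0.006) = -0.066120.
New price ≈ 128.75 × (1 - 0.066120) = 120.23705.

¥120.24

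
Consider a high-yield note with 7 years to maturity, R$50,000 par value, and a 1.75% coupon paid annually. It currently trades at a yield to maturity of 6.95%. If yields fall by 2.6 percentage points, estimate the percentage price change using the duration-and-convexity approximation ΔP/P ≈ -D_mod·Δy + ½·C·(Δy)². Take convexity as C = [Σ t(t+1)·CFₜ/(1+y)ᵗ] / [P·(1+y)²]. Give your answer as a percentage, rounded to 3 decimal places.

+17.495%

With y = 0.0695:
  t   CF        PV=CF/(1+0.0695)^t    t·PV        t(t+1)·PV
  1       875.00       818.1393       818.1393       1,636.2786
  2       875.00       764.9736     1,529.9473       4,589.8419
  3       875.00       715.2629     2,145.7886       8,583.1545
  4       875.00       668.7825     2,675.1300      13,375.6499
  5       875.00       625.3226     3,126.6129      18,759.6773
  6       875.00       584.6868     3,508.1210      24,556.8473
  7    50,875.00    31,786.2211   222,503.5477   1,780,028.3813
  Σ                 35,963.3889   236,307.2868   1,851,529.8309
P = 35,963.3889; D_Mac = 6.57077 yrs; D_mod = 6.14378 yrs; C = 45.00995.
Duration effect: -6.14378 × (-0.026) = +0.159738
Convexity effect: 0.5 × 45.00995 × (-0.026)² = +0.0152134
ΔP/P ≈ +0.159738 + 0.0152134 = +0.174952 = +17.4952%.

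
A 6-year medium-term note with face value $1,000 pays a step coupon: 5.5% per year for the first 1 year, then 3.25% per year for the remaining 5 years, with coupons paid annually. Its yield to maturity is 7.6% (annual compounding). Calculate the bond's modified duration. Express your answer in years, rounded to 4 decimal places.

Periodic yield y = 0.076. First find Macaulay duration:
  t   CF        PV=CF/(1+0.076)^t    t·PV
  1        55.00        51.1152        51.1152
  2        32.50        28.0711        56.1421
  3        32.50        26.0883        78.2650
  4        32.50        24.2457        96.9827
  5        32.50        22.5332       112.6658
  6     1,032.50       665.2983     3,991.7900
  Σ                    817.3518     4,386.9608
P = 817.3518; Macaulay duration = 4,386.9608 / 817.3518 = 5.36729 years.
Modified duration = D_Mac / (1 + y) = 5.36729 / 1.076 = 4.98818 years.

4.9882 years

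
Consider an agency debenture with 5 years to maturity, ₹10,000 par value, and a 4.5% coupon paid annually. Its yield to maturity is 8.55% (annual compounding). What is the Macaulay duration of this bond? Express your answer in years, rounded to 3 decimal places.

4.544 years

Periodic yield y = 0.0855. Discount each cash flow and weight by its year:
  t   CF        PV=CF/(1+0.0855)^t    t·PV
  1       450.00       414.5555       414.5555
  2       450.00       381.9028       763.8056
  3       450.00       351.8220     1,055.4661
  4       450.00       324.1106     1,296.4423
  5    10,450.00     6,933.7336    34,668.6680
  Σ                  8,406.1245    38,198.9375
Price P = Σ PV = 8,406.1245.
Macaulay duration = Σ(t·PV) / P = 38,198.9375 / 8,406.1245 = 4.54418 years.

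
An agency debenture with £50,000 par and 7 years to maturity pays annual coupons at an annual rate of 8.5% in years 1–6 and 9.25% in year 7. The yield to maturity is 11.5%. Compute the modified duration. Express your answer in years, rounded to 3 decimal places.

4.875 years

Periodic yield y = 0.115. First find Macaulay duration:
  t   CF        PV=CF/(1+0.115)^t    t·PV
  1     4,250.00     3,811.6592     3,811.6592
  2     4,250.00     3,418.5284     6,837.0568
  3     4,250.00     3,065.9448     9,197.8343
  4     4,250.00     2,749.7263    10,998.9050
  5     4,250.00     2,466.1222    12,330.6110
  6     4,250.00     2,211.7688    13,270.6127
  7    54,625.00    25,495.7257   178,470.0800
  Σ                 43,219.4754   234,916.7591
P = 43,219.4754; Macaulay duration = 234,916.7591 / 43,219.4754 = 5.43544 years.
Modified duration = D_Mac / (1 + y) = 5.43544 / 1.115 = 4.87483 years.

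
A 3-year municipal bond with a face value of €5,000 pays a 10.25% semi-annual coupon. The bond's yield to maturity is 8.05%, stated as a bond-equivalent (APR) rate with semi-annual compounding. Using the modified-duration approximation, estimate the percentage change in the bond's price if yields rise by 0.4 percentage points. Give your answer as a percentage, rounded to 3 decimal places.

-1.026%

Periodic yield y = 0.04025. Modified duration first:
  t   CF        PV=CF/(1+0.04025)^t    t·PV
  1       256.25       246.3350       246.3350
  2       256.25       236.8037       473.6073
  3       256.25       227.6411       682.9233
  4       256.25       218.8331       875.3323
  5       256.25       210.3659     1,051.8293
  6     5,256.25     4,148.1043    24,888.6257
  Σ                  5,288.0830    28,218.6530
P = 5,288.0830; D_Mac = 5.33627 half-year periods = 2.66814 yrs; D_mod = 2.66814/(1+0.04025) = 2.56490 yrs.
ΔP/P ≈ -D_mod · Δy = -2.56490 × (+0.004) = -0.010260 = -1.0260%.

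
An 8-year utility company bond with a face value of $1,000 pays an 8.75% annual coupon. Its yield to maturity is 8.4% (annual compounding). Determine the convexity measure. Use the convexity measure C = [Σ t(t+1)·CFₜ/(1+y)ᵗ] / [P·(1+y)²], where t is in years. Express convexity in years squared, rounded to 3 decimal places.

42.205

With y = 0.084:
  t   CF        PV=CF/(1+0.084)^t    t·PV        t(t+1)·PV
  1        87.50        80.7196        80.7196         161.4391
  2        87.50        74.4645       148.9291         446.7872
  3        87.50        68.6942       206.0827         824.3307
  4        87.50        63.3711       253.4842       1,267.4211
  5        87.50        58.4604       292.3019       1,753.8114
  6        87.50        53.9302       323.5814       2,265.0701
  7        87.50        49.7511       348.2580       2,786.0641
  8     1,087.50       570.4203     4,563.3628      41,070.2649
  Σ                  1,019.8115     6,216.7196      50,575.1886
P = 1,019.8115.
Convexity = Σ t(t+1)·PV / [P·(1+y)²] = 50,575.1886 / (1,019.8115 × 1.175056) = 42.20453.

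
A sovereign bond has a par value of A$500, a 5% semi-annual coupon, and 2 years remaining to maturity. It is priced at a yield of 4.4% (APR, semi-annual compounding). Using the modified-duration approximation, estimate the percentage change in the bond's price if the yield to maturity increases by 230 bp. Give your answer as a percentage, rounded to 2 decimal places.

-4.34%

Periodic yield y = 0.022. Modified duration first:
  t   CF        PV=CF/(1+0.022)^t    t·PV
  1        12.50        12.2309        12.2309
  2        12.50        11.9676        23.9353
  3        12.50        11.7100        35.1300
  4       512.50       469.7754     1,879.1017
  Σ                    505.6840     1,950.3979
P = 505.6840; D_Mac = 3.85695 half-year periods = 1.92848 yrs; D_mod = 1.92848/(1+0.022) = 1.88696 yrs.
ΔP/P ≈ -D_mod · Δy = -1.88696 × (+0.023) = -0.043400 = -4.3400%.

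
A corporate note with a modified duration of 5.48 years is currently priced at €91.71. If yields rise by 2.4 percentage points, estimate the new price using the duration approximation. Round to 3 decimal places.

€79.648

Duration approximation: ΔP/P ≈ -D_mod · Δy = -5.48 × (+0.024) = -0.131520.
New price ≈ 91.71 × (1 - 0.131520) = 79.6483008.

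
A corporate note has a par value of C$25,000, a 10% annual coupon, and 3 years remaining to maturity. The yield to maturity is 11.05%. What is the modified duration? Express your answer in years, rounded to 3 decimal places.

2.460 years

Periodic yield y = 0.1105. First find Macaulay duration:
  t   CF        PV=CF/(1+0.1105)^t    t·PV
  1     2,500.00     2,251.2382     2,251.2382
  2     2,500.00     2,027.2293     4,054.4587
  3    27,500.00    20,080.6148    60,241.8444
  Σ                 24,359.0823    66,547.5412
P = 24,359.0823; Macaulay duration = 66,547.5412 / 24,359.0823 = 2.73194 years.
Modified duration = D_Mac / (1 + y) = 2.73194 / 1.1105 = 2.46010 years.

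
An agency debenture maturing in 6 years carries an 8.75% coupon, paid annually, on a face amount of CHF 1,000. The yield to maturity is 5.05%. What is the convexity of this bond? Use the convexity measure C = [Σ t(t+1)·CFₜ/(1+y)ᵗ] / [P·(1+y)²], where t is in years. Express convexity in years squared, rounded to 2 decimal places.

With y = 0.0505:
  t   CF        PV=CF/(1+0.0505)^t    t·PV        t(t+1)·PV
  1        87.50        83.2937        83.2937         166.5873
  2        87.50        79.2895       158.5791         475.7373
  3        87.50        75.4779       226.4337         905.7350
  4        87.50        71.8495       287.3981       1,436.9903
  5        87.50        68.3955       341.9777       2,051.8661
  6     1,087.50       809.1945     4,855.1670      33,986.1692
  Σ                  1,187.5007     5,952.8493      39,023.0852
P = 1,187.5007.
Convexity = Σ t(t+1)·PV / [P·(1+y)²] = 39,023.0852 / (1,187.5007 × 1.103550) = 29.77801.

29.78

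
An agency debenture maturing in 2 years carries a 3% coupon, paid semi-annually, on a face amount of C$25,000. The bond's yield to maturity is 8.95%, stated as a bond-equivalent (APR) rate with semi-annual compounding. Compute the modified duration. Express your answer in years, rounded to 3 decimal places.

1.869 years

Periodic yield y = 0.04475. First find Macaulay duration:
  t   CF        PV=CF/(1+0.04475)^t    t·PV
  1       375.00       358.9375       358.9375
  2       375.00       343.5631       687.1262
  3       375.00       328.8472       986.5416
  4    25,375.00    21,298.8685    85,195.4739
  Σ                 22,330.2163    87,228.0792
P = 22,330.2163; Macaulay duration = 87,228.0792 / 22,330.2163 = 3.90628 half-year periods = 1.95314 years.
Modified duration = D_Mac / (1 + y) = 1.95314 / 1.04475 = 1.86948 years.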